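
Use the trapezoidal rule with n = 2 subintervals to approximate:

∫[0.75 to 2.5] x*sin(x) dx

f(x) = x*sin(x)
a = 0.75, b = 2.5, n = 2
h = (b - a)/n = 0.875000

Trapezoidal rule: (h/2)[f(x₀) + 2f(x₁) + 2f(x₂) + ... + f(xₙ)]

x_0 = 0.7500, f(x_0) = 0.511229, coefficient = 1
x_1 = 1.6250, f(x_1) = 1.622613, coefficient = 2
x_2 = 2.5000, f(x_2) = 1.496180, coefficient = 1

I ≈ (0.875000/2) × 5.252636 = 2.298028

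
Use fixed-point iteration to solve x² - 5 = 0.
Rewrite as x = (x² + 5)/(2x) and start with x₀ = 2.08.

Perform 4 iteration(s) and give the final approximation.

Equation: x² - 5 = 0
Fixed-point form: x = (x² + 5)/(2x)
x₀ = 2.08

x_1 = g(2.080000) = 2.241923
x_2 = g(2.241923) = 2.236076
x_3 = g(2.236076) = 2.236068
x_4 = g(2.236068) = 2.236068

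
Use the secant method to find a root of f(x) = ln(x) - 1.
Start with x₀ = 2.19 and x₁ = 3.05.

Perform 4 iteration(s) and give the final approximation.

f(x) = ln(x) - 1
x₀ = 2.19, x₁ = 3.05

Secant formula: x_{n+1} = x_n - f(x_n)(x_n - x_{n-1})/(f(x_n) - f(x_{n-1}))

Iteration 1:
  f(2.190000) = -0.216098
  f(3.050000) = 0.115142
  x_2 = 3.050000 - 0.115142×(3.050000 - 2.190000)/(0.115142 - (-0.216098))
       = 2.751057
Iteration 2:
  f(3.050000) = 0.115142
  f(2.751057) = 0.011985
  x_3 = 2.751057 - 0.011985×(2.751057 - 3.050000)/(0.011985 - 0.115142)
       = 2.716324
Iteration 3:
  f(2.751057) = 0.011985
  f(2.716324) = -0.000720
  x_4 = 2.716324 - (-0.000720)×(2.716324 - 2.751057)/(-0.000720 - 0.011985)
       = 2.718294
Iteration 4:
  f(2.716324) = -0.000720
  f(2.718294) = 0.000004
  x_5 = 2.718294 - 0.000004×(2.718294 - 2.716324)/(0.000004 - (-0.000720))
       = 2.718282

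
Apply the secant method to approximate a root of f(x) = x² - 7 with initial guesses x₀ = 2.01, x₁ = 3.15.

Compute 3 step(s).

f(x) = x² - 7
x₀ = 2.01, x₁ = 3.15

Secant formula: x_{n+1} = x_n - f(x_n)(x_n - x_{n-1})/(f(x_n) - f(x_{n-1}))

Iteration 1:
  f(2.010000) = -2.959900
  f(3.150000) = 2.922500
  x_2 = 3.150000 - 2.922500×(3.150000 - 2.010000)/(2.922500 - (-2.959900))
       = 2.583624
Iteration 2:
  f(3.150000) = 2.922500
  f(2.583624) = -0.324887
  x_3 = 2.583624 - (-0.324887)×(2.583624 - 3.150000)/(-0.324887 - 2.922500)
       = 2.640287
Iteration 3:
  f(2.583624) = -0.324887
  f(2.640287) = -0.028882
  x_4 = 2.640287 - (-0.028882)×(2.640287 - 2.583624)/(-0.028882 - (-0.324887))
       = 2.645816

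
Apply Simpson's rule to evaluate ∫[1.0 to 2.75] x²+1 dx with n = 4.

f(x) = x²+1
a = 1.0, b = 2.75, n = 4
h = (b - a)/n = 0.437500

Simpson's rule: (h/3)[f(x₀) + 4f(x₁) + 2f(x₂) + ... + f(xₙ)]

x_0 = 1.0000, f(x_0) = 2.000000, coefficient = 1
x_1 = 1.4375, f(x_1) = 3.066406, coefficient = 4
x_2 = 1.8750, f(x_2) = 4.515625, coefficient = 2
x_3 = 2.3125, f(x_3) = 6.347656, coefficient = 4
x_4 = 2.7500, f(x_4) = 8.562500, coefficient = 1

I ≈ (0.437500/3) × 57.250000 = 8.348958
Exact value: 8.348958
Error: 0.000000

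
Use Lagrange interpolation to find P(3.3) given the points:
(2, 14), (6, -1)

Lagrange interpolation formula:
P(x) = Σ yᵢ × Lᵢ(x)
where Lᵢ(x) = Π_{j≠i} (x - xⱼ)/(xᵢ - xⱼ)

L_0(3.3) = (3.3 - 6)/(2 - 6) = 0.675000
L_1(3.3) = (3.3 - 2)/(6 - 2) = 0.325000

P(3.3) = 14×L_0(3.3) + (-1)×L_1(3.3)
P(3.3) = 9.125000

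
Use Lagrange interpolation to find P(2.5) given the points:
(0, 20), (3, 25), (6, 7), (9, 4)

Lagrange interpolation formula:
P(x) = Σ yᵢ × Lᵢ(x)
where Lᵢ(x) = Π_{j≠i} (x - xⱼ)/(xᵢ - xⱼ)

L_0(2.5) = (2.5 - 3)/(0 - 3) × (2.5 - 6)/(0 - 6) × (2.5 - 9)/(0 - 9) = 0.070216
L_1(2.5) = (2.5 - 0)/(3 - 0) × (2.5 - 6)/(3 - 6) × (2.5 - 9)/(3 - 9) = 1.053241
L_2(2.5) = (2.5 - 0)/(6 - 0) × (2.5 - 3)/(6 - 3) × (2.5 - 9)/(6 - 9) = -0.150463
L_3(2.5) = (2.5 - 0)/(9 - 0) × (2.5 - 3)/(9 - 3) × (2.5 - 6)/(9 - 6) = 0.027006

P(2.5) = 20×L_0(2.5) + 25×L_1(2.5) + 7×L_2(2.5) + 4×L_3(2.5)
P(2.5) = 26.790123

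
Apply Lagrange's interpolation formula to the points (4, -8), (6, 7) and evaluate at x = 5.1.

Lagrange interpolation formula:
P(x) = Σ yᵢ × Lᵢ(x)
where Lᵢ(x) = Π_{j≠i} (x - xⱼ)/(xᵢ - xⱼ)

L_0(5.1) = (5.1 - 6)/(4 - 6) = 0.450000
L_1(5.1) = (5.1 - 4)/(6 - 4) = 0.550000

P(5.1) = (-8)×L_0(5.1) + 7×L_1(5.1)
P(5.1) = 0.250000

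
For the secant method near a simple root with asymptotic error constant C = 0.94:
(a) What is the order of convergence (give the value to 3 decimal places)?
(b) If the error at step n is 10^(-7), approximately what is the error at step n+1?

(a) Secant method has superlinear convergence with order φ = (1+√5)/2 ≈ 1.618.
    This means |e_{n+1}| ≈ C|e_n|^1.618.

(b) With |e_n| = 10^(-7) and C = 0.94:
    |e_{n+1}| ≈ 0.94 × (10^(-7))^1.618 = 0.94 × 10^(-11.33)

(a) ≈ 1.618 (golden ratio); (b) |e_{n+1}| ≈ 4.435e-12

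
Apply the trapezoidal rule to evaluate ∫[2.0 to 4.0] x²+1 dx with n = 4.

f(x) = x²+1
a = 2.0, b = 4.0, n = 4
h = (b - a)/n = 0.500000

Trapezoidal rule: (h/2)[f(x₀) + 2f(x₁) + 2f(x₂) + ... + f(xₙ)]

x_0 = 2.0000, f(x_0) = 5.000000, coefficient = 1
x_1 = 2.5000, f(x_1) = 7.250000, coefficient = 2
x_2 = 3.0000, f(x_2) = 10.000000, coefficient = 2
x_3 = 3.5000, f(x_3) = 13.250000, coefficient = 2
x_4 = 4.0000, f(x_4) = 17.000000, coefficient = 1

I ≈ (0.500000/2) × 83.000000 = 20.750000
Exact value: 20.666667
Error: 0.083333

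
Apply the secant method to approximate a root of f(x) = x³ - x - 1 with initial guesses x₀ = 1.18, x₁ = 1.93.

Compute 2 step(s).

f(x) = x³ - x - 1
x₀ = 1.18, x₁ = 1.93

Secant formula: x_{n+1} = x_n - f(x_n)(x_n - x_{n-1})/(f(x_n) - f(x_{n-1}))

Iteration 1:
  f(1.180000) = -0.536968
  f(1.930000) = 4.259057
  x_2 = 1.930000 - 4.259057×(1.930000 - 1.180000)/(4.259057 - (-0.536968))
       = 1.263971
Iteration 2:
  f(1.930000) = 4.259057
  f(1.263971) = -0.244623
  x_3 = 1.263971 - (-0.244623)×(1.263971 - 1.930000)/(-0.244623 - 4.259057)
       = 1.300147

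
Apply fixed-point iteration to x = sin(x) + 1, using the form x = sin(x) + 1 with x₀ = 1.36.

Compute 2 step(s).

Equation: x = sin(x) + 1
Fixed-point form: x = sin(x) + 1
x₀ = 1.36

x_1 = g(1.360000) = 1.977865
x_2 = g(1.977865) = 1.918285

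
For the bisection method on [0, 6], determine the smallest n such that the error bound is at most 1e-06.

We need (b-a)/2^n ≤ 1e-06
(6 - 0)/2^n ≤ 1e-06
6/2^n ≤ 1e-06
2^n ≥ 6000000
n ≥ log₂(6000000) = 22.52
n ≥ 23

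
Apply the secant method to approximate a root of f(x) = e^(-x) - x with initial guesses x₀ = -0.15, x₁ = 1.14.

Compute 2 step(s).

f(x) = e^(-x) - x
x₀ = -0.15, x₁ = 1.14

Secant formula: x_{n+1} = x_n - f(x_n)(x_n - x_{n-1})/(f(x_n) - f(x_{n-1}))

Iteration 1:
  f(-0.150000) = 1.311834
  f(1.140000) = -0.820181
  x_2 = 1.140000 - (-0.820181)×(1.140000 - (-0.150000))/(-0.820181 - 1.311834)
       = 0.643740
Iteration 2:
  f(1.140000) = -0.820181
  f(0.643740) = -0.118416
  x_3 = 0.643740 - (-0.118416)×(0.643740 - 1.140000)/(-0.118416 - (-0.820181))
       = 0.560001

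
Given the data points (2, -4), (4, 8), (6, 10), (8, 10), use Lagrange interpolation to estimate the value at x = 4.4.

Lagrange interpolation formula:
P(x) = Σ yᵢ × Lᵢ(x)
where Lᵢ(x) = Π_{j≠i} (x - xⱼ)/(xᵢ - xⱼ)

L_0(4.4) = (4.4 - 4)/(2 - 4) × (4.4 - 6)/(2 - 6) × (4.4 - 8)/(2 - 8) = -0.048000
L_1(4.4) = (4.4 - 2)/(4 - 2) × (4.4 - 6)/(4 - 6) × (4.4 - 8)/(4 - 8) = 0.864000
L_2(4.4) = (4.4 - 2)/(6 - 2) × (4.4 - 4)/(6 - 4) × (4.4 - 8)/(6 - 8) = 0.216000
L_3(4.4) = (4.4 - 2)/(8 - 2) × (4.4 - 4)/(8 - 4) × (4.4 - 6)/(8 - 6) = -0.032000

P(4.4) = (-4)×L_0(4.4) + 8×L_1(4.4) + 10×L_2(4.4) + 10×L_3(4.4)
P(4.4) = 8.944000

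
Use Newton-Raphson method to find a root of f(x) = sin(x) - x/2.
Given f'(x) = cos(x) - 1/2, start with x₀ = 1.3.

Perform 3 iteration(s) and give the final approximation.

f(x) = sin(x) - x/2
f'(x) = cos(x) - 1/2
x₀ = 1.3

Newton-Raphson formula: x_{n+1} = x_n - f(x_n)/f'(x_n)

Iteration 1:
  f(1.300000) = 0.313558
  f'(1.300000) = -0.232501
  x_1 = 1.300000 - 0.313558/(-0.232501) = 2.648631
Iteration 2:
  f(2.648631) = -0.851078
  f'(2.648631) = -1.380935
  x_2 = 2.648631 - (-0.851078)/(-1.380935) = 2.032325
Iteration 3:
  f(2.032325) = -0.120790
  f'(2.032325) = -0.945317
  x_3 = 2.032325 - (-0.120790)/(-0.945317) = 1.904548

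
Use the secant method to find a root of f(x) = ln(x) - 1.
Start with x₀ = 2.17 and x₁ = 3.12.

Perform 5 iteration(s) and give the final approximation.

f(x) = ln(x) - 1
x₀ = 2.17, x₁ = 3.12

Secant formula: x_{n+1} = x_n - f(x_n)(x_n - x_{n-1})/(f(x_n) - f(x_{n-1}))

Iteration 1:
  f(2.170000) = -0.225273
  f(3.120000) = 0.137833
  x_2 = 3.120000 - 0.137833×(3.120000 - 2.170000)/(0.137833 - (-0.225273))
       = 2.759385
Iteration 2:
  f(3.120000) = 0.137833
  f(2.759385) = 0.015008
  x_3 = 2.759385 - 0.015008×(2.759385 - 3.120000)/(0.015008 - 0.137833)
       = 2.715322
Iteration 3:
  f(2.759385) = 0.015008
  f(2.715322) = -0.001089
  x_4 = 2.715322 - (-0.001089)×(2.715322 - 2.759385)/(-0.001089 - 0.015008)
       = 2.718304
Iteration 4:
  f(2.715322) = -0.001089
  f(2.718304) = 0.000008
  x_5 = 2.718304 - 0.000008×(2.718304 - 2.715322)/(0.000008 - (-0.001089))
       = 2.718282
Iteration 5:
  f(2.718304) = 0.000008
  f(2.718282) = 0.000000
  x_6 = 2.718282 - 0.000000×(2.718282 - 2.718304)/(0.000000 - 0.000008)
       = 2.718282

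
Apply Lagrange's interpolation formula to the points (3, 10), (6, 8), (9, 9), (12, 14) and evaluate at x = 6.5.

Lagrange interpolation formula:
P(x) = Σ yᵢ × Lᵢ(x)
where Lᵢ(x) = Π_{j≠i} (x - xⱼ)/(xᵢ - xⱼ)

L_0(6.5) = (6.5 - 6)/(3 - 6) × (6.5 - 9)/(3 - 9) × (6.5 - 12)/(3 - 12) = -0.042438
L_1(6.5) = (6.5 - 3)/(6 - 3) × (6.5 - 9)/(6 - 9) × (6.5 - 12)/(6 - 12) = 0.891204
L_2(6.5) = (6.5 - 3)/(9 - 3) × (6.5 - 6)/(9 - 6) × (6.5 - 12)/(9 - 12) = 0.178241
L_3(6.5) = (6.5 - 3)/(12 - 3) × (6.5 - 6)/(12 - 6) × (6.5 - 9)/(12 - 9) = -0.027006

P(6.5) = 10×L_0(6.5) + 8×L_1(6.5) + 9×L_2(6.5) + 14×L_3(6.5)
P(6.5) = 7.931327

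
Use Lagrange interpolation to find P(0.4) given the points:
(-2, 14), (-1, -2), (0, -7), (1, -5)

Lagrange interpolation formula:
P(x) = Σ yᵢ × Lᵢ(x)
where Lᵢ(x) = Π_{j≠i} (x - xⱼ)/(xᵢ - xⱼ)

L_0(0.4) = (0.4 - (-1))/(-2 - (-1)) × (0.4 - 0)/(-2 - 0) × (0.4 - 1)/(-2 - 1) = 0.056000
L_1(0.4) = (0.4 - (-2))/(-1 - (-2)) × (0.4 - 0)/(-1 - 0) × (0.4 - 1)/(-1 - 1) = -0.288000
L_2(0.4) = (0.4 - (-2))/(0 - (-2)) × (0.4 - (-1))/(0 - (-1)) × (0.4 - 1)/(0 - 1) = 1.008000
L_3(0.4) = (0.4 - (-2))/(1 - (-2)) × (0.4 - (-1))/(1 - (-1)) × (0.4 - 0)/(1 - 0) = 0.224000

P(0.4) = 14×L_0(0.4) + (-2)×L_1(0.4) + (-7)×L_2(0.4) + (-5)×L_3(0.4)
P(0.4) = -6.816000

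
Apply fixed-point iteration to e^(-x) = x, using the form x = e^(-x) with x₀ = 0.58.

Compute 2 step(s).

Equation: e^(-x) = x
Fixed-point form: x = e^(-x)
x₀ = 0.58

x_1 = g(0.580000) = 0.559898
x_2 = g(0.559898) = 0.571267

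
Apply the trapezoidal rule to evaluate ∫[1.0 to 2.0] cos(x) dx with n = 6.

f(x) = cos(x)
a = 1.0, b = 2.0, n = 6
h = (b - a)/n = 0.166667

Trapezoidal rule: (h/2)[f(x₀) + 2f(x₁) + 2f(x₂) + ... + f(xₙ)]

x_0 = 1.0000, f(x_0) = 0.540302, coefficient = 1
x_1 = 1.1667, f(x_1) = 0.393219, coefficient = 2
x_2 = 1.3333, f(x_2) = 0.235238, coefficient = 2
x_3 = 1.5000, f(x_3) = 0.070737, coefficient = 2
x_4 = 1.6667, f(x_4) = -0.095724, coefficient = 2
x_5 = 1.8333, f(x_5) = -0.259531, coefficient = 2
x_6 = 2.0000, f(x_6) = -0.416147, coefficient = 1

I ≈ (0.166667/2) × 0.812032 = 0.067669
Exact value: 0.067826
Error: 0.000157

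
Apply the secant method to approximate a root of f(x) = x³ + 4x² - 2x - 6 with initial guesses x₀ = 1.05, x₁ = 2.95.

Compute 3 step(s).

f(x) = x³ + 4x² - 2x - 6
x₀ = 1.05, x₁ = 2.95

Secant formula: x_{n+1} = x_n - f(x_n)(x_n - x_{n-1})/(f(x_n) - f(x_{n-1}))

Iteration 1:
  f(1.050000) = -2.532375
  f(2.950000) = 48.582375
  x_2 = 2.950000 - 48.582375×(2.950000 - 1.050000)/(48.582375 - (-2.532375))
       = 1.144132
Iteration 2:
  f(2.950000) = 48.582375
  f(1.144132) = -1.554404
  x_3 = 1.144132 - (-1.554404)×(1.144132 - 2.950000)/(-1.554404 - 48.582375)
       = 1.200119
Iteration 3:
  f(1.144132) = -1.554404
  f(1.200119) = -0.910576
  x_4 = 1.200119 - (-0.910576)×(1.200119 - 1.144132)/(-0.910576 - (-1.554404))
       = 1.279304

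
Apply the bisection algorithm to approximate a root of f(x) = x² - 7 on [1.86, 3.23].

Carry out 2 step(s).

f(x) = x² - 7
Initial interval: [1.86, 3.23]

Iteration 1:
  c_1 = (1.860000 + 3.230000)/2 = 2.545000
  f(c_1) = f(2.545000) = -0.522975
  f(a) × f(c) ≥ 0, new interval: [2.545000, 3.230000]
Iteration 2:
  c_2 = (2.545000 + 3.230000)/2 = 2.887500
  f(c_2) = f(2.887500) = 1.337656
  f(a) × f(c) < 0, new interval: [2.545000, 2.887500]

After 2 iteration(s), the approximation is c_2 = 2.887500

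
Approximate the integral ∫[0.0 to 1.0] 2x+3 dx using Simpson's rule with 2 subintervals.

f(x) = 2x+3
a = 0.0, b = 1.0, n = 2
h = (b - a)/n = 0.500000

Simpson's rule: (h/3)[f(x₀) + 4f(x₁) + 2f(x₂) + ... + f(xₙ)]

x_0 = 0.0000, f(x_0) = 3.000000, coefficient = 1
x_1 = 0.5000, f(x_1) = 4.000000, coefficient = 4
x_2 = 1.0000, f(x_2) = 5.000000, coefficient = 1

I ≈ (0.500000/3) × 24.000000 = 4.000000
Exact value: 4.000000
Error: 0.000000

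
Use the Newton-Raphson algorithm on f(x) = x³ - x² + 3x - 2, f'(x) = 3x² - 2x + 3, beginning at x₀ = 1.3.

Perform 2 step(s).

f(x) = x³ - x² + 3x - 2
f'(x) = 3x² - 2x + 3
x₀ = 1.3

Newton-Raphson formula: x_{n+1} = x_n - f(x_n)/f'(x_n)

Iteration 1:
  f(1.300000) = 2.407000
  f'(1.300000) = 5.470000
  x_1 = 1.300000 - 2.407000/5.470000 = 0.859963
Iteration 2:
  f(0.859963) = 0.476328
  f'(0.859963) = 3.498684
  x_2 = 0.859963 - 0.476328/3.498684 = 0.723819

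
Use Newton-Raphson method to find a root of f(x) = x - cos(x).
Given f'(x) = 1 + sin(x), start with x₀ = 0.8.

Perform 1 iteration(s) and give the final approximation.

f(x) = x - cos(x)
f'(x) = 1 + sin(x)
x₀ = 0.8

Newton-Raphson formula: x_{n+1} = x_n - f(x_n)/f'(x_n)

Iteration 1:
  f(0.800000) = 0.103293
  f'(0.800000) = 1.717356
  x_1 = 0.800000 - 0.103293/1.717356 = 0.739853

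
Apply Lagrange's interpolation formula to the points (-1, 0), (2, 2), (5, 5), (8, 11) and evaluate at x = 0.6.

Lagrange interpolation formula:
P(x) = Σ yᵢ × Lᵢ(x)
where Lᵢ(x) = Π_{j≠i} (x - xⱼ)/(xᵢ - xⱼ)

L_0(0.6) = (0.6 - 2)/(-1 - 2) × (0.6 - 5)/(-1 - 5) × (0.6 - 8)/(-1 - 8) = 0.281383
L_1(0.6) = (0.6 - (-1))/(2 - (-1)) × (0.6 - 5)/(2 - 5) × (0.6 - 8)/(2 - 8) = 0.964741
L_2(0.6) = (0.6 - (-1))/(5 - (-1)) × (0.6 - 2)/(5 - 2) × (0.6 - 8)/(5 - 8) = -0.306963
L_3(0.6) = (0.6 - (-1))/(8 - (-1)) × (0.6 - 2)/(8 - 2) × (0.6 - 5)/(8 - 5) = 0.060840

P(0.6) = 0×L_0(0.6) + 2×L_1(0.6) + 5×L_2(0.6) + 11×L_3(0.6)
P(0.6) = 1.063901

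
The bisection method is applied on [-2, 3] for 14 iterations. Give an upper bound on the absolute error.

Bisection error bound: |error| ≤ (b-a)/2^n
|error| ≤ (3 - (-2))/2^14 = 5/2^14
|error| ≤ 0.0003051758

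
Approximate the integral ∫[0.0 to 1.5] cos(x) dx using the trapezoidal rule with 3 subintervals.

f(x) = cos(x)
a = 0.0, b = 1.5, n = 3
h = (b - a)/n = 0.500000

Trapezoidal rule: (h/2)[f(x₀) + 2f(x₁) + 2f(x₂) + ... + f(xₙ)]

x_0 = 0.0000, f(x_0) = 1.000000, coefficient = 1
x_1 = 0.5000, f(x_1) = 0.877583, coefficient = 2
x_2 = 1.0000, f(x_2) = 0.540302, coefficient = 2
x_3 = 1.5000, f(x_3) = 0.070737, coefficient = 1

I ≈ (0.500000/2) × 3.906507 = 0.976627
Exact value: 0.997495
Error: 0.020868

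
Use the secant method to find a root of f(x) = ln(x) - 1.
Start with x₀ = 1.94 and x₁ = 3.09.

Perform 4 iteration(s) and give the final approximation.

f(x) = ln(x) - 1
x₀ = 1.94, x₁ = 3.09

Secant formula: x_{n+1} = x_n - f(x_n)(x_n - x_{n-1})/(f(x_n) - f(x_{n-1}))

Iteration 1:
  f(1.940000) = -0.337312
  f(3.090000) = 0.128171
  x_2 = 3.090000 - 0.128171×(3.090000 - 1.940000)/(0.128171 - (-0.337312))
       = 2.773347
Iteration 2:
  f(3.090000) = 0.128171
  f(2.773347) = 0.020055
  x_3 = 2.773347 - 0.020055×(2.773347 - 3.090000)/(0.020055 - 0.128171)
       = 2.714610
Iteration 3:
  f(2.773347) = 0.020055
  f(2.714610) = -0.001352
  x_4 = 2.714610 - (-0.001352)×(2.714610 - 2.773347)/(-0.001352 - 0.020055)
       = 2.718319
Iteration 4:
  f(2.714610) = -0.001352
  f(2.718319) = 0.000014
  x_5 = 2.718319 - 0.000014×(2.718319 - 2.714610)/(0.000014 - (-0.001352))
       = 2.718282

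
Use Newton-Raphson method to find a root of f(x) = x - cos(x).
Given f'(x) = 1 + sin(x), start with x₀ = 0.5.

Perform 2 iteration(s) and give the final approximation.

f(x) = x - cos(x)
f'(x) = 1 + sin(x)
x₀ = 0.5

Newton-Raphson formula: x_{n+1} = x_n - f(x_n)/f'(x_n)

Iteration 1:
  f(0.500000) = -0.377583
  f'(0.500000) = 1.479426
  x_1 = 0.500000 - (-0.377583)/1.479426 = 0.755222
Iteration 2:
  f(0.755222) = 0.027103
  f'(0.755222) = 1.685451
  x_2 = 0.755222 - 0.027103/1.685451 = 0.739142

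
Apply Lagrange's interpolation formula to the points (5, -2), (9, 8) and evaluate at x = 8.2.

Lagrange interpolation formula:
P(x) = Σ yᵢ × Lᵢ(x)
where Lᵢ(x) = Π_{j≠i} (x - xⱼ)/(xᵢ - xⱼ)

L_0(8.2) = (8.2 - 9)/(5 - 9) = 0.200000
L_1(8.2) = (8.2 - 5)/(9 - 5) = 0.800000

P(8.2) = (-2)×L_0(8.2) + 8×L_1(8.2)
P(8.2) = 6.000000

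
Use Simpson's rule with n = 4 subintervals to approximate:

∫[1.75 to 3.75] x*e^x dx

f(x) = x*e^x
a = 1.75, b = 3.75, n = 4
h = (b - a)/n = 0.500000

Simpson's rule: (h/3)[f(x₀) + 4f(x₁) + 2f(x₂) + ... + f(xₙ)]

x_0 = 1.7500, f(x_0) = 10.070555, coefficient = 1
x_1 = 2.2500, f(x_1) = 21.347406, coefficient = 4
x_2 = 2.7500, f(x_2) = 43.017238, coefficient = 2
x_3 = 3.2500, f(x_3) = 83.818605, coefficient = 4
x_4 = 3.7500, f(x_4) = 159.454058, coefficient = 1

I ≈ (0.500000/3) × 676.223129 = 112.703855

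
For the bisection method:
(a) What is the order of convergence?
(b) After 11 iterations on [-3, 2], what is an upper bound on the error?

(a) Bisection has linear (order 1) convergence; the error is halved each step.

(b) Error bound = (b-a)/2^n = (2 - (-3))/2^{11}
    = 5/2^{11}

(a) 1 (linear); (b) error ≤ 2.44e-03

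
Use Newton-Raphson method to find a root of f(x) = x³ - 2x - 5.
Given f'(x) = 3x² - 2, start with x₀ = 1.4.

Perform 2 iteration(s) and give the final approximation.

f(x) = x³ - 2x - 5
f'(x) = 3x² - 2
x₀ = 1.4

Newton-Raphson formula: x_{n+1} = x_n - f(x_n)/f'(x_n)

Iteration 1:
  f(1.400000) = -5.056000
  f'(1.400000) = 3.880000
  x_1 = 1.400000 - (-5.056000)/3.880000 = 2.703093
Iteration 2:
  f(2.703093) = 9.344531
  f'(2.703093) = 19.920132
  x_2 = 2.703093 - 9.344531/19.920132 = 2.233993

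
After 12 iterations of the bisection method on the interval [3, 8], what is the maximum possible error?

Bisection error bound: |error| ≤ (b-a)/2^n
|error| ≤ (8 - 3)/2^12 = 5/2^12
|error| ≤ 0.0012207031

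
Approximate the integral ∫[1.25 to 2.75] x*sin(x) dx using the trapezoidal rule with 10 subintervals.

f(x) = x*sin(x)
a = 1.25, b = 2.75, n = 10
h = (b - a)/n = 0.150000

Trapezoidal rule: (h/2)[f(x₀) + 2f(x₁) + 2f(x₂) + ... + f(xₙ)]

x_0 = 1.2500, f(x_0) = 1.186231, coefficient = 1
x_1 = 1.4000, f(x_1) = 1.379630, coefficient = 2
x_2 = 1.5500, f(x_2) = 1.549665, coefficient = 2
x_3 = 1.7000, f(x_3) = 1.685830, coefficient = 2
x_4 = 1.8500, f(x_4) = 1.778359, coefficient = 2
x_5 = 2.0000, f(x_5) = 1.818595, coefficient = 2
x_6 = 2.1500, f(x_6) = 1.799332, coefficient = 2
x_7 = 2.3000, f(x_7) = 1.715122, coefficient = 2
x_8 = 2.4500, f(x_8) = 1.562524, coefficient = 2
x_9 = 2.6000, f(x_9) = 1.340304, coefficient = 2
x_10 = 2.7500, f(x_10) = 1.049568, coefficient = 1

I ≈ (0.150000/2) × 31.494519 = 2.362089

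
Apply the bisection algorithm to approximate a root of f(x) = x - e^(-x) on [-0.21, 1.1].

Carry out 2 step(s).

f(x) = x - e^(-x)
Initial interval: [-0.21, 1.1]

Iteration 1:
  c_1 = (-0.210000 + 1.100000)/2 = 0.445000
  f(c_1) = f(0.445000) = -0.195824
  f(a) × f(c) ≥ 0, new interval: [0.445000, 1.100000]
Iteration 2:
  c_2 = (0.445000 + 1.100000)/2 = 0.772500
  f(c_2) = f(0.772500) = 0.310643
  f(a) × f(c) < 0, new interval: [0.445000, 0.772500]

After 2 iteration(s), the approximation is c_2 = 0.772500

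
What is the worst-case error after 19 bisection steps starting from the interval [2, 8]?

Bisection error bound: |error| ≤ (b-a)/2^n
|error| ≤ (8 - 2)/2^19 = 6/2^19
|error| ≤ 0.0000114441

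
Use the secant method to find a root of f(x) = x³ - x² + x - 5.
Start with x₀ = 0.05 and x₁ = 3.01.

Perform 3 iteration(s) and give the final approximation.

f(x) = x³ - x² + x - 5
x₀ = 0.05, x₁ = 3.01

Secant formula: x_{n+1} = x_n - f(x_n)(x_n - x_{n-1})/(f(x_n) - f(x_{n-1}))

Iteration 1:
  f(0.050000) = -4.952375
  f(3.010000) = 16.220801
  x_2 = 3.010000 - 16.220801×(3.010000 - 0.050000)/(16.220801 - (-4.952375))
       = 0.742340
Iteration 2:
  f(3.010000) = 16.220801
  f(0.742340) = -4.399649
  x_3 = 0.742340 - (-4.399649)×(0.742340 - 3.010000)/(-4.399649 - 16.220801)
       = 1.226175
Iteration 3:
  f(0.742340) = -4.399649
  f(1.226175) = -3.433769
  x_4 = 1.226175 - (-3.433769)×(1.226175 - 0.742340)/(-3.433769 - (-4.399649))
       = 2.946244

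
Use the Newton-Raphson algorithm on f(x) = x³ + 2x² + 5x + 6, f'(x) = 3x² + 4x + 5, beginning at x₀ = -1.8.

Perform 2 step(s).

f(x) = x³ + 2x² + 5x + 6
f'(x) = 3x² + 4x + 5
x₀ = -1.8

Newton-Raphson formula: x_{n+1} = x_n - f(x_n)/f'(x_n)

Iteration 1:
  f(-1.800000) = -2.352000
  f'(-1.800000) = 7.520000
  x_1 = -1.800000 - (-2.352000)/7.520000 = -1.487234
Iteration 2:
  f(-1.487234) = -0.302001
  f'(-1.487234) = 5.686659
  x_2 = -1.487234 - (-0.302001)/5.686659 = -1.434127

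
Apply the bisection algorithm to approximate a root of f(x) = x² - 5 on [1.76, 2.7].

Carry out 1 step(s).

f(x) = x² - 5
Initial interval: [1.76, 2.7]

Iteration 1:
  c_1 = (1.760000 + 2.700000)/2 = 2.230000
  f(c_1) = f(2.230000) = -0.027100
  f(a) × f(c) ≥ 0, new interval: [2.230000, 2.700000]

After 1 iteration(s), the approximation is c_1 = 2.230000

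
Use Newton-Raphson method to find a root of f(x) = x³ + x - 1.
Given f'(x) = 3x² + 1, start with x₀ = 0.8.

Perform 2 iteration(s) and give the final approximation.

f(x) = x³ + x - 1
f'(x) = 3x² + 1
x₀ = 0.8

Newton-Raphson formula: x_{n+1} = x_n - f(x_n)/f'(x_n)

Iteration 1:
  f(0.800000) = 0.312000
  f'(0.800000) = 2.920000
  x_1 = 0.800000 - 0.312000/2.920000 = 0.693151
Iteration 2:
  f(0.693151) = 0.026180
  f'(0.693151) = 2.441374
  x_2 = 0.693151 - 0.026180/2.441374 = 0.682427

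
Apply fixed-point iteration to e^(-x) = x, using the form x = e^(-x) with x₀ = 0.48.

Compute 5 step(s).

Equation: e^(-x) = x
Fixed-point form: x = e^(-x)
x₀ = 0.48

x_1 = g(0.480000) = 0.618783
x_2 = g(0.618783) = 0.538599
x_3 = g(0.538599) = 0.583565
x_4 = g(0.583565) = 0.557906
x_5 = g(0.557906) = 0.572407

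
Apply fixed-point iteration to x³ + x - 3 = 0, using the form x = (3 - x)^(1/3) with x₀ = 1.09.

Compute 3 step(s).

Equation: x³ + x - 3 = 0
Fixed-point form: x = (3 - x)^(1/3)
x₀ = 1.09

x_1 = g(1.090000) = 1.240731
x_2 = g(1.240731) = 1.207195
x_3 = g(1.207195) = 1.214817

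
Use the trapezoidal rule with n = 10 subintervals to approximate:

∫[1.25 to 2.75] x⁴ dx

f(x) = x⁴
a = 1.25, b = 2.75, n = 10
h = (b - a)/n = 0.150000

Trapezoidal rule: (h/2)[f(x₀) + 2f(x₁) + 2f(x₂) + ... + f(xₙ)]

x_0 = 1.2500, f(x_0) = 2.441406, coefficient = 1
x_1 = 1.4000, f(x_1) = 3.841600, coefficient = 2
x_2 = 1.5500, f(x_2) = 5.772006, coefficient = 2
x_3 = 1.7000, f(x_3) = 8.352100, coefficient = 2
x_4 = 1.8500, f(x_4) = 11.713506, coefficient = 2
x_5 = 2.0000, f(x_5) = 16.000000, coefficient = 2
x_6 = 2.1500, f(x_6) = 21.367506, coefficient = 2
x_7 = 2.3000, f(x_7) = 27.984100, coefficient = 2
x_8 = 2.4500, f(x_8) = 36.030006, coefficient = 2
x_9 = 2.6000, f(x_9) = 45.697600, coefficient = 2
x_10 = 2.7500, f(x_10) = 57.191406, coefficient = 1

I ≈ (0.150000/2) × 413.149662 = 30.986225
Exact value: 30.844922
Error: 0.141303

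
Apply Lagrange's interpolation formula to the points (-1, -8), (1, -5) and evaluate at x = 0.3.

Lagrange interpolation formula:
P(x) = Σ yᵢ × Lᵢ(x)
where Lᵢ(x) = Π_{j≠i} (x - xⱼ)/(xᵢ - xⱼ)

L_0(0.3) = (0.3 - 1)/(-1 - 1) = 0.350000
L_1(0.3) = (0.3 - (-1))/(1 - (-1)) = 0.650000

P(0.3) = (-8)×L_0(0.3) + (-5)×L_1(0.3)
P(0.3) = -6.050000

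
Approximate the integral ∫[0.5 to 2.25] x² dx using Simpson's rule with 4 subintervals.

f(x) = x²
a = 0.5, b = 2.25, n = 4
h = (b - a)/n = 0.437500

Simpson's rule: (h/3)[f(x₀) + 4f(x₁) + 2f(x₂) + ... + f(xₙ)]

x_0 = 0.5000, f(x_0) = 0.250000, coefficient = 1
x_1 = 0.9375, f(x_1) = 0.878906, coefficient = 4
x_2 = 1.3750, f(x_2) = 1.890625, coefficient = 2
x_3 = 1.8125, f(x_3) = 3.285156, coefficient = 4
x_4 = 2.2500, f(x_4) = 5.062500, coefficient = 1

I ≈ (0.437500/3) × 25.750000 = 3.755208
Exact value: 3.755208
Error: 0.000000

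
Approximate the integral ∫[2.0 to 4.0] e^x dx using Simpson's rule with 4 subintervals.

f(x) = e^x
a = 2.0, b = 4.0, n = 4
h = (b - a)/n = 0.500000

Simpson's rule: (h/3)[f(x₀) + 4f(x₁) + 2f(x₂) + ... + f(xₙ)]

x_0 = 2.0000, f(x_0) = 7.389056, coefficient = 1
x_1 = 2.5000, f(x_1) = 12.182494, coefficient = 4
x_2 = 3.0000, f(x_2) = 20.085537, coefficient = 2
x_3 = 3.5000, f(x_3) = 33.115452, coefficient = 4
x_4 = 4.0000, f(x_4) = 54.598150, coefficient = 1

I ≈ (0.500000/3) × 283.350064 = 47.225011
Exact value: 47.209094
Error: 0.015917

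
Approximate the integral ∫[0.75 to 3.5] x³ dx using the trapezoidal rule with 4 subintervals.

f(x) = x³
a = 0.75, b = 3.5, n = 4
h = (b - a)/n = 0.687500

Trapezoidal rule: (h/2)[f(x₀) + 2f(x₁) + 2f(x₂) + ... + f(xₙ)]

x_0 = 0.7500, f(x_0) = 0.421875, coefficient = 1
x_1 = 1.4375, f(x_1) = 2.970459, coefficient = 2
x_2 = 2.1250, f(x_2) = 9.595703, coefficient = 2
x_3 = 2.8125, f(x_3) = 22.247314, coefficient = 2
x_4 = 3.5000, f(x_4) = 42.875000, coefficient = 1

I ≈ (0.687500/2) × 112.923828 = 38.817566
Exact value: 37.436523
Error: 1.381042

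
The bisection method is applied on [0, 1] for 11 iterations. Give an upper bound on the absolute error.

Bisection error bound: |error| ≤ (b-a)/2^n
|error| ≤ (1 - 0)/2^11 = 1/2^11
|error| ≤ 0.0004882812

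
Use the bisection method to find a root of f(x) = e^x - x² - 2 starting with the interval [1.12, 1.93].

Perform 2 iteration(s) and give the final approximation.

f(x) = e^x - x² - 2
Initial interval: [1.12, 1.93]

Iteration 1:
  c_1 = (1.120000 + 1.930000)/2 = 1.525000
  f(c_1) = f(1.525000) = 0.269519
  f(a) × f(c) < 0, new interval: [1.120000, 1.525000]
Iteration 2:
  c_2 = (1.120000 + 1.525000)/2 = 1.322500
  f(c_2) = f(1.322500) = 0.003785
  f(a) × f(c) < 0, new interval: [1.120000, 1.322500]

After 2 iteration(s), the approximation is c_2 = 1.322500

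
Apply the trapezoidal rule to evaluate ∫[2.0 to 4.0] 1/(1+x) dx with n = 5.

f(x) = 1/(1+x)
a = 2.0, b = 4.0, n = 5
h = (b - a)/n = 0.400000

Trapezoidal rule: (h/2)[f(x₀) + 2f(x₁) + 2f(x₂) + ... + f(xₙ)]

x_0 = 2.0000, f(x_0) = 0.333333, coefficient = 1
x_1 = 2.4000, f(x_1) = 0.294118, coefficient = 2
x_2 = 2.8000, f(x_2) = 0.263158, coefficient = 2
x_3 = 3.2000, f(x_3) = 0.238095, coefficient = 2
x_4 = 3.6000, f(x_4) = 0.217391, coefficient = 2
x_5 = 4.0000, f(x_5) = 0.200000, coefficient = 1

I ≈ (0.400000/2) × 2.558858 = 0.511772
Exact value: 0.510826
Error: 0.000946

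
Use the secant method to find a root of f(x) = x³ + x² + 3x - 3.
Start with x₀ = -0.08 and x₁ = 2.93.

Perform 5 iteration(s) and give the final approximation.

f(x) = x³ + x² + 3x - 3
x₀ = -0.08, x₁ = 2.93

Secant formula: x_{n+1} = x_n - f(x_n)(x_n - x_{n-1})/(f(x_n) - f(x_{n-1}))

Iteration 1:
  f(-0.080000) = -3.234112
  f(2.930000) = 39.528657
  x_2 = 2.930000 - 39.528657×(2.930000 - (-0.080000))/(39.528657 - (-3.234112))
       = 0.147644
Iteration 2:
  f(2.930000) = 39.528657
  f(0.147644) = -2.532052
  x_3 = 0.147644 - (-2.532052)×(0.147644 - 2.930000)/(-2.532052 - 39.528657)
       = 0.315141
Iteration 3:
  f(0.147644) = -2.532052
  f(0.315141) = -1.923964
  x_4 = 0.315141 - (-1.923964)×(0.315141 - 0.147644)/(-1.923964 - (-2.532052))
       = 0.845097
Iteration 4:
  f(0.315141) = -1.923964
  f(0.845097) = 0.853037
  x_5 = 0.845097 - 0.853037×(0.845097 - 0.315141)/(0.853037 - (-1.923964))
       = 0.682305
Iteration 5:
  f(0.845097) = 0.853037
  f(0.682305) = -0.169902
  x_6 = 0.682305 - (-0.169902)×(0.682305 - 0.845097)/(-0.169902 - 0.853037)
       = 0.709344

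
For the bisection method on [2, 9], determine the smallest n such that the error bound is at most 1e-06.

We need (b-a)/2^n ≤ 1e-06
(9 - 2)/2^n ≤ 1e-06
7/2^n ≤ 1e-06
2^n ≥ 7000000
n ≥ log₂(7000000) = 22.74
n ≥ 23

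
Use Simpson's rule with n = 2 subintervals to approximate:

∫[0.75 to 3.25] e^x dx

f(x) = e^x
a = 0.75, b = 3.25, n = 2
h = (b - a)/n = 1.250000

Simpson's rule: (h/3)[f(x₀) + 4f(x₁) + 2f(x₂) + ... + f(xₙ)]

x_0 = 0.7500, f(x_0) = 2.117000, coefficient = 1
x_1 = 2.0000, f(x_1) = 7.389056, coefficient = 4
x_2 = 3.2500, f(x_2) = 25.790340, coefficient = 1

I ≈ (1.250000/3) × 57.463564 = 23.943152
Exact value: 23.673340
Error: 0.269812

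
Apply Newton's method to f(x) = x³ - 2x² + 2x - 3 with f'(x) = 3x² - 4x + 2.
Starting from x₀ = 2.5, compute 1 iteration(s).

f(x) = x³ - 2x² + 2x - 3
f'(x) = 3x² - 4x + 2
x₀ = 2.5

Newton-Raphson formula: x_{n+1} = x_n - f(x_n)/f'(x_n)

Iteration 1:
  f(2.500000) = 5.125000
  f'(2.500000) = 10.750000
  x_1 = 2.500000 - 5.125000/10.750000 = 2.023256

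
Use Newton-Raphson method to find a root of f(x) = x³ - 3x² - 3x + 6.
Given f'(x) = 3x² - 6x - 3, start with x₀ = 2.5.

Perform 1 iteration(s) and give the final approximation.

f(x) = x³ - 3x² - 3x + 6
f'(x) = 3x² - 6x - 3
x₀ = 2.5

Newton-Raphson formula: x_{n+1} = x_n - f(x_n)/f'(x_n)

Iteration 1:
  f(2.500000) = -4.625000
  f'(2.500000) = 0.750000
  x_1 = 2.500000 - (-4.625000)/0.750000 = 8.666667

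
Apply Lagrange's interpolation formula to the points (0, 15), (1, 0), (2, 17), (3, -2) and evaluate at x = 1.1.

Lagrange interpolation formula:
P(x) = Σ yᵢ × Lᵢ(x)
where Lᵢ(x) = Π_{j≠i} (x - xⱼ)/(xᵢ - xⱼ)

L_0(1.1) = (1.1 - 1)/(0 - 1) × (1.1 - 2)/(0 - 2) × (1.1 - 3)/(0 - 3) = -0.028500
L_1(1.1) = (1.1 - 0)/(1 - 0) × (1.1 - 2)/(1 - 2) × (1.1 - 3)/(1 - 3) = 0.940500
L_2(1.1) = (1.1 - 0)/(2 - 0) × (1.1 - 1)/(2 - 1) × (1.1 - 3)/(2 - 3) = 0.104500
L_3(1.1) = (1.1 - 0)/(3 - 0) × (1.1 - 1)/(3 - 1) × (1.1 - 2)/(3 - 2) = -0.016500

P(1.1) = 15×L_0(1.1) + 0×L_1(1.1) + 17×L_2(1.1) + (-2)×L_3(1.1)
P(1.1) = 1.382000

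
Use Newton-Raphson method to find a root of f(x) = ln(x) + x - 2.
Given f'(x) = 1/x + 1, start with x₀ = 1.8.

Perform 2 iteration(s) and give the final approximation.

f(x) = ln(x) + x - 2
f'(x) = 1/x + 1
x₀ = 1.8

Newton-Raphson formula: x_{n+1} = x_n - f(x_n)/f'(x_n)

Iteration 1:
  f(1.800000) = 0.387787
  f'(1.800000) = 1.555556
  x_1 = 1.800000 - 0.387787/1.555556 = 1.550709
Iteration 2:
  f(1.550709) = -0.010579
  f'(1.550709) = 1.644866
  x_2 = 1.550709 - (-0.010579)/1.644866 = 1.557140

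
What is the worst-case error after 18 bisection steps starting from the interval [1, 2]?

Bisection error bound: |error| ≤ (b-a)/2^n
|error| ≤ (2 - 1)/2^18 = 1/2^18
|error| ≤ 0.0000038147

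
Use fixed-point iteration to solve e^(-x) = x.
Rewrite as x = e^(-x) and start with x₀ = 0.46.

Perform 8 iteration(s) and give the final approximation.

Equation: e^(-x) = x
Fixed-point form: x = e^(-x)
x₀ = 0.46

x_1 = g(0.460000) = 0.631284
x_2 = g(0.631284) = 0.531909
x_3 = g(0.531909) = 0.587483
x_4 = g(0.587483) = 0.555724
x_5 = g(0.555724) = 0.573657
x_6 = g(0.573657) = 0.563461
x_7 = g(0.563461) = 0.569235
x_8 = g(0.569235) = 0.565958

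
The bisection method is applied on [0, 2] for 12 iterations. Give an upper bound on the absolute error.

Bisection error bound: |error| ≤ (b-a)/2^n
|error| ≤ (2 - 0)/2^12 = 2/2^12
|error| ≤ 0.0004882812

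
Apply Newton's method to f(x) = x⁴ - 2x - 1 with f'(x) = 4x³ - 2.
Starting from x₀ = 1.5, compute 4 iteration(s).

f(x) = x⁴ - 2x - 1
f'(x) = 4x³ - 2
x₀ = 1.5

Newton-Raphson formula: x_{n+1} = x_n - f(x_n)/f'(x_n)

Iteration 1:
  f(1.500000) = 1.062500
  f'(1.500000) = 11.500000
  x_1 = 1.500000 - 1.062500/11.500000 = 1.407609
Iteration 2:
  f(1.407609) = 0.110579
  f'(1.407609) = 9.155931
  x_2 = 1.407609 - 0.110579/9.155931 = 1.395531
Iteration 3:
  f(1.395531) = 0.001724
  f'(1.395531) = 8.871234
  x_3 = 1.395531 - 0.001724/8.871234 = 1.395337
Iteration 4:
  f(1.395337) = 0.000000
  f'(1.395337) = 8.866692
  x_4 = 1.395337 - 0.000000/8.866692 = 1.395337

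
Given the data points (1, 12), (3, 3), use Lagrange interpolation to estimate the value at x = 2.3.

Lagrange interpolation formula:
P(x) = Σ yᵢ × Lᵢ(x)
where Lᵢ(x) = Π_{j≠i} (x - xⱼ)/(xᵢ - xⱼ)

L_0(2.3) = (2.3 - 3)/(1 - 3) = 0.350000
L_1(2.3) = (2.3 - 1)/(3 - 1) = 0.650000

P(2.3) = 12×L_0(2.3) + 3×L_1(2.3)
P(2.3) = 6.150000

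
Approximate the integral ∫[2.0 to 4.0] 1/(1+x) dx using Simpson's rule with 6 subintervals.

f(x) = 1/(1+x)
a = 2.0, b = 4.0, n = 6
h = (b - a)/n = 0.333333

Simpson's rule: (h/3)[f(x₀) + 4f(x₁) + 2f(x₂) + ... + f(xₙ)]

x_0 = 2.0000, f(x_0) = 0.333333, coefficient = 1
x_1 = 2.3333, f(x_1) = 0.300000, coefficient = 4
x_2 = 2.6667, f(x_2) = 0.272727, coefficient = 2
x_3 = 3.0000, f(x_3) = 0.250000, coefficient = 4
x_4 = 3.3333, f(x_4) = 0.230769, coefficient = 2
x_5 = 3.6667, f(x_5) = 0.214286, coefficient = 4
x_6 = 4.0000, f(x_6) = 0.200000, coefficient = 1

I ≈ (0.333333/3) × 4.597469 = 0.510830
Exact value: 0.510826
Error: 0.000004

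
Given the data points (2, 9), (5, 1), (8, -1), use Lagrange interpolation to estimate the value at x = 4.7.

Lagrange interpolation formula:
P(x) = Σ yᵢ × Lᵢ(x)
where Lᵢ(x) = Π_{j≠i} (x - xⱼ)/(xᵢ - xⱼ)

L_0(4.7) = (4.7 - 5)/(2 - 5) × (4.7 - 8)/(2 - 8) = 0.055000
L_1(4.7) = (4.7 - 2)/(5 - 2) × (4.7 - 8)/(5 - 8) = 0.990000
L_2(4.7) = (4.7 - 2)/(8 - 2) × (4.7 - 5)/(8 - 5) = -0.045000

P(4.7) = 9×L_0(4.7) + 1×L_1(4.7) + (-1)×L_2(4.7)
P(4.7) = 1.530000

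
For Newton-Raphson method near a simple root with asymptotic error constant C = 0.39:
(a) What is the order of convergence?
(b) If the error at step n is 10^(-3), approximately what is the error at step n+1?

(a) Newton-Raphson has quadratic (order 2) convergence near simple roots.
    This means |e_{n+1}| ≈ C|e_n|².

(b) With |e_n| = 10^(-3) and C = 0.39:
    |e_{n+1}| ≈ 0.39 × (10^(-3))² = 0.39 × 10^(-6)

(a) 2 (quadratic); (b) |e_{n+1}| ≈ 3.900e-07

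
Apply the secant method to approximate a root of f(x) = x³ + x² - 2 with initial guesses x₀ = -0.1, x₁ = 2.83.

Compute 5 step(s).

f(x) = x³ + x² - 2
x₀ = -0.1, x₁ = 2.83

Secant formula: x_{n+1} = x_n - f(x_n)(x_n - x_{n-1})/(f(x_n) - f(x_{n-1}))

Iteration 1:
  f(-0.100000) = -1.991000
  f(2.830000) = 28.674087
  x_2 = 2.830000 - 28.674087×(2.830000 - (-0.100000))/(28.674087 - (-1.991000))
       = 0.090237
Iteration 2:
  f(2.830000) = 28.674087
  f(0.090237) = -1.991123
  x_3 = 0.090237 - (-1.991123)×(0.090237 - 2.830000)/(-1.991123 - 28.674087)
       = 0.268132
Iteration 3:
  f(0.090237) = -1.991123
  f(0.268132) = -1.908828
  x_4 = 0.268132 - (-1.908828)×(0.268132 - 0.090237)/(-1.908828 - (-1.991123))
       = 4.394414
Iteration 4:
  f(0.268132) = -1.908828
  f(4.394414) = 102.170844
  x_5 = 4.394414 - 102.170844×(4.394414 - 0.268132)/(102.170844 - (-1.908828))
       = 0.343809
Iteration 5:
  f(4.394414) = 102.170844
  f(0.343809) = -1.841156
  x_6 = 0.343809 - (-1.841156)×(0.343809 - 4.394414)/(-1.841156 - 102.170844)
       = 0.415510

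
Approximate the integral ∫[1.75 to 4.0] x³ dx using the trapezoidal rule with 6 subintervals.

f(x) = x³
a = 1.75, b = 4.0, n = 6
h = (b - a)/n = 0.375000

Trapezoidal rule: (h/2)[f(x₀) + 2f(x₁) + 2f(x₂) + ... + f(xₙ)]

x_0 = 1.7500, f(x_0) = 5.359375, coefficient = 1
x_1 = 2.1250, f(x_1) = 9.595703, coefficient = 2
x_2 = 2.5000, f(x_2) = 15.625000, coefficient = 2
x_3 = 2.8750, f(x_3) = 23.763672, coefficient = 2
x_4 = 3.2500, f(x_4) = 34.328125, coefficient = 2
x_5 = 3.6250, f(x_5) = 47.634766, coefficient = 2
x_6 = 4.0000, f(x_6) = 64.000000, coefficient = 1

I ≈ (0.375000/2) × 331.253906 = 62.110107
Exact value: 61.655273
Error: 0.454834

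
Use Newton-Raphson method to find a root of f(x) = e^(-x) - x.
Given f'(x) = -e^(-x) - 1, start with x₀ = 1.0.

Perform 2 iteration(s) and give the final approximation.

f(x) = e^(-x) - x
f'(x) = -e^(-x) - 1
x₀ = 1.0

Newton-Raphson formula: x_{n+1} = x_n - f(x_n)/f'(x_n)

Iteration 1:
  f(1.000000) = -0.632121
  f'(1.000000) = -1.367879
  x_1 = 1.000000 - (-0.632121)/(-1.367879) = 0.537883
Iteration 2:
  f(0.537883) = 0.046100
  f'(0.537883) = -1.583983
  x_2 = 0.537883 - 0.046100/(-1.583983) = 0.566987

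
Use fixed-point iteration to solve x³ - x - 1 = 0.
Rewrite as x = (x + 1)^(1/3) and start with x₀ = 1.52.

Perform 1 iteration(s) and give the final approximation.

Equation: x³ - x - 1 = 0
Fixed-point form: x = (x + 1)^(1/3)
x₀ = 1.52

x_1 = g(1.520000) = 1.360818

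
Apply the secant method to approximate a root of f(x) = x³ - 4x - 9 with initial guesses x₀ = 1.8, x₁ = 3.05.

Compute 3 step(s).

f(x) = x³ - 4x - 9
x₀ = 1.8, x₁ = 3.05

Secant formula: x_{n+1} = x_n - f(x_n)(x_n - x_{n-1})/(f(x_n) - f(x_{n-1}))

Iteration 1:
  f(1.800000) = -10.368000
  f(3.050000) = 7.172625
  x_2 = 3.050000 - 7.172625×(3.050000 - 1.800000)/(7.172625 - (-10.368000))
       = 2.538856
Iteration 2:
  f(3.050000) = 7.172625
  f(2.538856) = -2.790488
  x_3 = 2.538856 - (-2.790488)×(2.538856 - 3.050000)/(-2.790488 - 7.172625)
       = 2.682018
Iteration 3:
  f(2.538856) = -2.790488
  f(2.682018) = -0.435718
  x_4 = 2.682018 - (-0.435718)×(2.682018 - 2.538856)/(-0.435718 - (-2.790488))
       = 2.708509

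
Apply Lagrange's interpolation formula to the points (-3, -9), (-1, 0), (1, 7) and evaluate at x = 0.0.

Lagrange interpolation formula:
P(x) = Σ yᵢ × Lᵢ(x)
where Lᵢ(x) = Π_{j≠i} (x - xⱼ)/(xᵢ - xⱼ)

L_0(0.0) = (0.0 - (-1))/(-3 - (-1)) × (0.0 - 1)/(-3 - 1) = -0.125000
L_1(0.0) = (0.0 - (-3))/(-1 - (-3)) × (0.0 - 1)/(-1 - 1) = 0.750000
L_2(0.0) = (0.0 - (-3))/(1 - (-3)) × (0.0 - (-1))/(1 - (-1)) = 0.375000

P(0.0) = (-9)×L_0(0.0) + 0×L_1(0.0) + 7×L_2(0.0)
P(0.0) = 3.750000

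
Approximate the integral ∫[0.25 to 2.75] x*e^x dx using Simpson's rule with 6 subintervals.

f(x) = x*e^x
a = 0.25, b = 2.75, n = 6
h = (b - a)/n = 0.416667

Simpson's rule: (h/3)[f(x₀) + 4f(x₁) + 2f(x₂) + ... + f(xₙ)]

x_0 = 0.2500, f(x_0) = 0.321006, coefficient = 1
x_1 = 0.6667, f(x_1) = 1.298489, coefficient = 4
x_2 = 1.0833, f(x_2) = 3.200721, coefficient = 2
x_3 = 1.5000, f(x_3) = 6.722534, coefficient = 4
x_4 = 1.9167, f(x_4) = 13.029998, coefficient = 2
x_5 = 2.3333, f(x_5) = 24.061937, coefficient = 4
x_6 = 2.7500, f(x_6) = 43.017238, coefficient = 1

I ≈ (0.416667/3) × 204.131519 = 28.351600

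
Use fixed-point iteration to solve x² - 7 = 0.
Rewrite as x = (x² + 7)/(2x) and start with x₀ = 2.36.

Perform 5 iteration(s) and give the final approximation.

Equation: x² - 7 = 0
Fixed-point form: x = (x² + 7)/(2x)
x₀ = 2.36

x_1 = g(2.360000) = 2.663051
x_2 = g(2.663051) = 2.645808
x_3 = g(2.645808) = 2.645751
x_4 = g(2.645751) = 2.645751
x_5 = g(2.645751) = 2.645751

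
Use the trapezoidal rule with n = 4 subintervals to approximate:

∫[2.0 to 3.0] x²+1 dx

f(x) = x²+1
a = 2.0, b = 3.0, n = 4
h = (b - a)/n = 0.250000

Trapezoidal rule: (h/2)[f(x₀) + 2f(x₁) + 2f(x₂) + ... + f(xₙ)]

x_0 = 2.0000, f(x_0) = 5.000000, coefficient = 1
x_1 = 2.2500, f(x_1) = 6.062500, coefficient = 2
x_2 = 2.5000, f(x_2) = 7.250000, coefficient = 2
x_3 = 2.7500, f(x_3) = 8.562500, coefficient = 2
x_4 = 3.0000, f(x_4) = 10.000000, coefficient = 1

I ≈ (0.250000/2) × 58.750000 = 7.343750
Exact value: 7.333333
Error: 0.010417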